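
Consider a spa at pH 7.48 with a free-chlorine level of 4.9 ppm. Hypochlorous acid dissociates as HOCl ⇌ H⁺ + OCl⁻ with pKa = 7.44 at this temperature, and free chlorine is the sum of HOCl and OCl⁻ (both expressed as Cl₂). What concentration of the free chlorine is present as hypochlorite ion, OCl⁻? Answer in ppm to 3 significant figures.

[OCl⁻]/[HOCl] = 10^(pH − pKa) = 10^(7.48 − 7.44) = 10^0.04 = 1.096.
Fraction as HOCl = 1 / (1 + 1.096) = 0.477.
OCl⁻ = (1 − 0.477) × 4.9 ppm = 2.563 ppm.

2.56 ppm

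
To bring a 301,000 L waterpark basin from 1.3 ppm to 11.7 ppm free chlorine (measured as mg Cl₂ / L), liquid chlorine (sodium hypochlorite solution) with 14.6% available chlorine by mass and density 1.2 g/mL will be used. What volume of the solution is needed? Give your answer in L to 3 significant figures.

Chlorine deficit: 11.7 − 1.3 = 10.4 ppm = 10.4 mg/L as Cl₂.
Cl₂ equivalent needed: 10.4 mg/L × 301,000 L = 3,130,000 mg = 3130 g.
Product at 14.6% available chlorine: 3130 / 0.146 = 21,440 g.
Volume at density 1.2 g/mL: 21,440 g ÷ 1.2 g/mL = 17,870 mL.

17.9 L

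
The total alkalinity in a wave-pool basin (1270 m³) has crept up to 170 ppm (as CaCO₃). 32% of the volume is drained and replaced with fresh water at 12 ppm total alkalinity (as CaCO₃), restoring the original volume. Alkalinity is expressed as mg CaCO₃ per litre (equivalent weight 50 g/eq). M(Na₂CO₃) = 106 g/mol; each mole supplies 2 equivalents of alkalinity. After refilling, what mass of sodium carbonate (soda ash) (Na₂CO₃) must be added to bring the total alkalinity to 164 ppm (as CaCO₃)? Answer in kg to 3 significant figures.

Volume: 1270 m³ = 1,270,000 L.
After draining 32% and refilling: 170 × 0.68 + 12 × 0.32 = 119.44 ppm.
Deficit to target: 164 − 119.44 = 44.56 mg/L.
As CaCO₃: 44.56 mg/L × 1,270,000 L = 56,590 g; ÷ 50 g/eq ÷ 2 = 565.9 mol Na₂CO₃.
Mass: 565.9 × 106 = 59,990 g.

60.0 kg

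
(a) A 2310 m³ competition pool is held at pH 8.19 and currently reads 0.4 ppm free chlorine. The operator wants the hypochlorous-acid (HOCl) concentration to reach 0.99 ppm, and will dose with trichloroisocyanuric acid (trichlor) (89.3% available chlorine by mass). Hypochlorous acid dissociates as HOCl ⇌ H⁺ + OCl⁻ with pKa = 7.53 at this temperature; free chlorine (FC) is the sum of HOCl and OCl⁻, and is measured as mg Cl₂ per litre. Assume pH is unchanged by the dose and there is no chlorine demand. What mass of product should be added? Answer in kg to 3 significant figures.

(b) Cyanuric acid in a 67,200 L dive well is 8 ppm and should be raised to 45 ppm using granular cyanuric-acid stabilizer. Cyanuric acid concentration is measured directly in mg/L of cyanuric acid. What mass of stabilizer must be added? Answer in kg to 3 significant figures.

(a) 13.2 kg; (b) 2.49 kg

(a) Volume: 2310 m³ = 2,310,000 L.
(a) [OCl⁻]/[HOCl] = 10^(pH − pKa) = 10^(8.19 − 7.53) = 4.571; fraction as HOCl = 1/(1 + 4.571) = 0.1795.
(a) Free chlorine required for 0.99 ppm HOCl: 0.99 / 0.1795 = 5.515 ppm.
(a) FC to add: 5.515 − 0.4 = 5.115 mg/L as Cl₂.
(a) Cl₂ equivalent: 5.115 mg/L × 2,310,000 L = 11,820 g.
(a) Product at 89.3% available Cl: 11,820 / 0.893 = 13,230 g.

(b) CYA to add: (45 − 8) = 37 mg/L × 67,200 L = 2486 g cyanuric acid.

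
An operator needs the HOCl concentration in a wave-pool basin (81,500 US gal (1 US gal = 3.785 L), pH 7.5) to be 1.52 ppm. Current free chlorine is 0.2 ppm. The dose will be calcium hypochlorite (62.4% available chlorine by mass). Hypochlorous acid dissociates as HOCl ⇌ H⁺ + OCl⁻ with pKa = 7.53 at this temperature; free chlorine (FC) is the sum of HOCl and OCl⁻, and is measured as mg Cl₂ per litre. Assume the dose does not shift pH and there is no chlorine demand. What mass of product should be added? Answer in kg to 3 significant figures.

1.35 kg

Volume: 81,500 US gal × 3.785 L/gal = 308,478 L.
[OCl⁻]/[HOCl] = 10^(pH − pKa) = 10^(7.5 − 7.53) = 0.9333; fraction as HOCl = 1/(1 + 0.9333) = 0.5173.
Free chlorine required for 1.52 ppm HOCl: 1.52 / 0.5173 = 2.939 ppm.
FC to add: 2.939 − 0.2 = 2.739 mg/L as Cl₂.
Cl₂ equivalent: 2.739 mg/L × 308,478 L = 844.8 g.
Product at 62.4% available Cl: 844.8 / 0.624 = 1354 g.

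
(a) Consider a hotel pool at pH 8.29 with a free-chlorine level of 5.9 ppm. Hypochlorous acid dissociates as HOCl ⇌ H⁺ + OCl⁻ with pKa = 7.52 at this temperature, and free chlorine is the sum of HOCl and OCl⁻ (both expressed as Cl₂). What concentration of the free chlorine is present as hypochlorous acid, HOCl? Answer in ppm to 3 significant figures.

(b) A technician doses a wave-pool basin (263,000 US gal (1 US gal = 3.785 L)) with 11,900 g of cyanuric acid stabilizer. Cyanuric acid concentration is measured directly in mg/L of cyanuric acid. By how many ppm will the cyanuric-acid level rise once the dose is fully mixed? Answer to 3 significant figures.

(a) 0.857 ppm; (b) 12.0 ppm

(a) [OCl⁻]/[HOCl] = 10^(pH − pKa) = 10^(8.29 − 7.52) = 10^0.77 = 5.888.
(a) Fraction as HOCl = 1 / (1 + 5.888) = 0.1452.
(a) HOCl = 0.1452 × 5.9 ppm = 0.8565 ppm.

(b) Volume: 263,000 US gal × 3.785 L/gal = 995,455 L.
(b) Rise: 11,900 g / 995,455 L × 1000 = 11.95 mg/L.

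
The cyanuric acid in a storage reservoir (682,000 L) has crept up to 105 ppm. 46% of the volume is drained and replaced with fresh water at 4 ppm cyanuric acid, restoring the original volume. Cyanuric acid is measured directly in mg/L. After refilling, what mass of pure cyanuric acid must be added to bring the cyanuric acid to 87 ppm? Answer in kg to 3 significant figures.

19.4 kg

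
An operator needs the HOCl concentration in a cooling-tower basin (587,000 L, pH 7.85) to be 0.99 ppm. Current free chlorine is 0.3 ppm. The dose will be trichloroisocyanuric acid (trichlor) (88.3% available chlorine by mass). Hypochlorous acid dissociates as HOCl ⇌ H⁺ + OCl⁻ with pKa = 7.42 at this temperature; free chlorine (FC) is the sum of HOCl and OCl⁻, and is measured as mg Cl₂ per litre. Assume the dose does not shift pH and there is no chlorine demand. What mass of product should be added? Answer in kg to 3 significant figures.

[OCl⁻]/[HOCl] = 10^(pH − pKa) = 10^(7.85 − 7.42) = 2.692; fraction as HOCl = 1/(1 + 2.692) = 0.2709.
Free chlorine required for 0.99 ppm HOCl: 0.99 / 0.2709 = 3.655 ppm.
FC to add: 3.655 − 0.3 = 3.355 mg/L as Cl₂.
Cl₂ equivalent: 3.355 mg/L × 587,000 L = 1969 g.
Product at 88.3% available Cl: 1969 / 0.883 = 2230 g.

2.23 kg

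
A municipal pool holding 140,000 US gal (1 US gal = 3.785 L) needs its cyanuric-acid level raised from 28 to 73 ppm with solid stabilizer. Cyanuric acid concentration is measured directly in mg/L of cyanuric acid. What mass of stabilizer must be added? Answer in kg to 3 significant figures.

23.8 kg

Volume: 140,000 US gal × 3.785 L/gal = 529,900 L.
CYA to add: (73 − 28) = 45 mg/L × 529,900 L = 23,850 g cyanuric acid.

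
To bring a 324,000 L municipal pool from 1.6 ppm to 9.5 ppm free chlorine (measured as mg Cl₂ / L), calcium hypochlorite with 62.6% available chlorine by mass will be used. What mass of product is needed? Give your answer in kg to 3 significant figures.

Chlorine deficit: 9.5 − 1.6 = 7.9 ppm = 7.9 mg/L as Cl₂.
Cl₂ equivalent needed: 7.9 mg/L × 324,000 L = 2,560,000 mg = 2560 g.
Product at 62.6% available chlorine: 2560 / 0.626 = 4089 g.

4.09 kg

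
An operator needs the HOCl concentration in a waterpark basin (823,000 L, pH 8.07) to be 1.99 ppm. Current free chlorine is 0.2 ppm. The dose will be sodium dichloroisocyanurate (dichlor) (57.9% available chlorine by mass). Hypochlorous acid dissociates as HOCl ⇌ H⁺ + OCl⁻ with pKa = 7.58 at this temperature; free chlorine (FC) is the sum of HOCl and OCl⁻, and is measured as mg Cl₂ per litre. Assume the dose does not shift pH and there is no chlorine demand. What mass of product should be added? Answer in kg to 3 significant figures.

[OCl⁻]/[HOCl] = 10^(pH − pKa) = 10^(8.07 − 7.58) = 3.09; fraction as HOCl = 1/(1 + 3.09) = 0.2445.
Free chlorine required for 1.99 ppm HOCl: 1.99 / 0.2445 = 8.14 ppm.
FC to add: 8.14 − 0.2 = 7.94 mg/L as Cl₂.
Cl₂ equivalent: 7.94 mg/L × 823,000 L = 6534 g.
Product at 57.9% available Cl: 6534 / 0.579 = 11,290 g.

11.3 kg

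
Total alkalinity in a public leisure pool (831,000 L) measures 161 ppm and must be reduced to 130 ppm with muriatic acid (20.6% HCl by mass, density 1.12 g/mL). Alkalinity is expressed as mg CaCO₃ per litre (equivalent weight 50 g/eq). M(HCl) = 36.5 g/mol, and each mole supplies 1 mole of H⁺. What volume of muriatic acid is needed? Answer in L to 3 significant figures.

81.5 L

Alkalinity to neutralize: (161 − 130) = 31 mg/L as CaCO₃ × 831,000 L = 25,760 g as CaCO₃.
Equivalents of H⁺ required: 25,760 ÷ 50 g/eq = 515.2 eq = 515.2 mol HCl.
Mass of HCl: 515.2 × 36.5 = 18,810 g.
Mass of 20.6% solution: 18,810 / 0.206 = 91,290 g.
Volume: 91,290 g ÷ 1.12 g/mL = 81,510 mL.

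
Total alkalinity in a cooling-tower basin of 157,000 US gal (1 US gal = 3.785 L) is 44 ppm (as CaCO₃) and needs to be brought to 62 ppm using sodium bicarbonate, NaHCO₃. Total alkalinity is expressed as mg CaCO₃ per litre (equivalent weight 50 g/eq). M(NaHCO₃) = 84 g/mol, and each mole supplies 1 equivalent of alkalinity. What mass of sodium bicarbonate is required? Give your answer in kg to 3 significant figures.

Volume: 157,000 US gal × 3.785 L/gal = 594,245 L.
Alkalinity to add: (62 − 44) = 18 mg/L as CaCO₃ × 594,245 L = 10,700 g as CaCO₃.
Equivalents: 10,700 g ÷ 50 g/eq = 213.9 eq.
NaHCO₃ supplies 1 eq per mole → 213.9 mol.
Mass: 213.9 mol × 84 g/mol = 17,970 g.

18.0 kg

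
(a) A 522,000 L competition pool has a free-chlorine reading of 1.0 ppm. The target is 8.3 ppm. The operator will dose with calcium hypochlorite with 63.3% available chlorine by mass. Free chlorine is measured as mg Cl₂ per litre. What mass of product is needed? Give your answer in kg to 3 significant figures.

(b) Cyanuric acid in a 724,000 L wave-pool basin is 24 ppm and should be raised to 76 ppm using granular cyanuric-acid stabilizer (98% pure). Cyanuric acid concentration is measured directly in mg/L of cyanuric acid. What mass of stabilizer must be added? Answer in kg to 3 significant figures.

(a) Chlorine deficit: 8.3 − 1.0 = 7.3 ppm = 7.3 mg/L as Cl₂.
(a) Cl₂ equivalent needed: 7.3 mg/L × 522,000 L = 3,811,000 mg = 3811 g.
(a) Product at 63.3% available chlorine: 3811 / 0.633 = 6020 g.

(b) CYA to add: (76 − 24) = 52 mg/L × 724,000 L = 37,650 g cyanuric acid.
(b) At 98% purity: 37,650 / 0.98 = 38,420 g product.

(a) 6.02 kg; (b) 38.4 kg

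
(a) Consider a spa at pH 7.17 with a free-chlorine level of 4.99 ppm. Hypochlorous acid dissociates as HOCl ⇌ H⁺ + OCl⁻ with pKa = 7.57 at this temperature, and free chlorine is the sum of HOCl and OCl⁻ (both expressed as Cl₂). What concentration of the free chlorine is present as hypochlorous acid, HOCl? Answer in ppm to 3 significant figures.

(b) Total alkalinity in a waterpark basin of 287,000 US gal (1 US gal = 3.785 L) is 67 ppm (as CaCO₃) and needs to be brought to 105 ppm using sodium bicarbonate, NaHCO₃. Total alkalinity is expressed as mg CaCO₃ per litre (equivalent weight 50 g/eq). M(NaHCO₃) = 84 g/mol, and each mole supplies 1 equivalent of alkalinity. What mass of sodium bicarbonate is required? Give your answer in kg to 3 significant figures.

(a) [OCl⁻]/[HOCl] = 10^(pH − pKa) = 10^(7.17 − 7.57) = 10^-0.40 = 0.3981.
(a) Fraction as HOCl = 1 / (1 + 0.3981) = 0.7153.
(a) HOCl = 0.7153 × 4.99 ppm = 3.569 ppm.

(b) Volume: 287,000 US gal × 3.785 L/gal = 1,086,295 L.
(b) Alkalinity to add: (105 − 67) = 38 mg/L as CaCO₃ × 1,086,295 L = 41,280 g as CaCO₃.
(b) Equivalents: 41,280 g ÷ 50 g/eq = 825.6 eq.
(b) NaHCO₃ supplies 1 eq per mole → 825.6 mol.
(b) Mass: 825.6 mol × 84 g/mol = 69,350 g.

(a) 3.57 ppm; (b) 69.3 kg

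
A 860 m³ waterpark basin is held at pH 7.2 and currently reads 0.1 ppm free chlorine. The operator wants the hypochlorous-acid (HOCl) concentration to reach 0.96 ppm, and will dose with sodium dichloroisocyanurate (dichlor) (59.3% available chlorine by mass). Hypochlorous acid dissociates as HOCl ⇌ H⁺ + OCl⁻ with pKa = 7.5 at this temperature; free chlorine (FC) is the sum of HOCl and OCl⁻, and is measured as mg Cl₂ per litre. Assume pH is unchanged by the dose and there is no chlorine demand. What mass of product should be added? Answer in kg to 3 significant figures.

Volume: 860 m³ = 860,000 L.
[OCl⁻]/[HOCl] = 10^(pH − pKa) = 10^(7.2 − 7.5) = 0.5012; fraction as HOCl = 1/(1 + 0.5012) = 0.6661.
Free chlorine required for 0.96 ppm HOCl: 0.96 / 0.6661 = 1.441 ppm.
FC to add: 1.441 − 0.1 = 1.341 mg/L as Cl₂.
Cl₂ equivalent: 1.341 mg/L × 860,000 L = 1153 g.
Product at 59.3% available Cl: 1153 / 0.593 = 1945 g.

1.94 kg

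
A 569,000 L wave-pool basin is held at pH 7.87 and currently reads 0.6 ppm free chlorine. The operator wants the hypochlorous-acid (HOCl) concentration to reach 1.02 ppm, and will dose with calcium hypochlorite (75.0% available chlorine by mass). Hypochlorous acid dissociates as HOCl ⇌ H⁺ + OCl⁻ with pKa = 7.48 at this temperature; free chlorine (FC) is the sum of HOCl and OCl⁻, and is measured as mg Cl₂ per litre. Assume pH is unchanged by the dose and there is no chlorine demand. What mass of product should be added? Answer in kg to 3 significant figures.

2.22 kg

[OCl⁻]/[HOCl] = 10^(pH − pKa) = 10^(7.87 − 7.48) = 2.455; fraction as HOCl = 1/(1 + 2.455) = 0.2895.
Free chlorine required for 1.02 ppm HOCl: 1.02 / 0.2895 = 3.524 ppm.
FC to add: 3.524 − 0.6 = 2.924 mg/L as Cl₂.
Cl₂ equivalent: 2.924 mg/L × 569,000 L = 1664 g.
Product at 75.0% available Cl: 1664 / 0.75 = 2218 g.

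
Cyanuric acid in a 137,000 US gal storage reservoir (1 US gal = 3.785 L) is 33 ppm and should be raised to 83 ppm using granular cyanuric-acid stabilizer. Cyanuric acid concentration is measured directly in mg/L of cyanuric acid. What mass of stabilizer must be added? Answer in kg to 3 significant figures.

25.9 kg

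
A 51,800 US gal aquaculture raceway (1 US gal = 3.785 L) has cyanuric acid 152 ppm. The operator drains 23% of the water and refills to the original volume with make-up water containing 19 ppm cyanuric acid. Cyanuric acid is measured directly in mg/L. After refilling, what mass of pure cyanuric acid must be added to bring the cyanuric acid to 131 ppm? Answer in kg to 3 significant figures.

Volume: 51,800 US gal × 3.785 L/gal = 196,063 L.
After draining 23% and refilling: 152 × 0.77 + 19 × 0.23 = 121.41 ppm.
Deficit to target: 131 − 121.41 = 9.59 mg/L.
Mass: 9.59 mg/L × 196,063 L = 1880 g cyanuric acid.

1.88 kg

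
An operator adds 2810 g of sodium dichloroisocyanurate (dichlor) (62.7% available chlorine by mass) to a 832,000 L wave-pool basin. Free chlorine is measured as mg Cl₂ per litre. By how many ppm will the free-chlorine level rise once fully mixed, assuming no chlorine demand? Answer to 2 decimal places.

Available chlorine delivered: 2810 g × 0.627 = 1762 g as Cl₂.
Concentration rise: 1762 g / 832,000 L = 2.118 mg/L = 2.12 ppm.

2.12 ppm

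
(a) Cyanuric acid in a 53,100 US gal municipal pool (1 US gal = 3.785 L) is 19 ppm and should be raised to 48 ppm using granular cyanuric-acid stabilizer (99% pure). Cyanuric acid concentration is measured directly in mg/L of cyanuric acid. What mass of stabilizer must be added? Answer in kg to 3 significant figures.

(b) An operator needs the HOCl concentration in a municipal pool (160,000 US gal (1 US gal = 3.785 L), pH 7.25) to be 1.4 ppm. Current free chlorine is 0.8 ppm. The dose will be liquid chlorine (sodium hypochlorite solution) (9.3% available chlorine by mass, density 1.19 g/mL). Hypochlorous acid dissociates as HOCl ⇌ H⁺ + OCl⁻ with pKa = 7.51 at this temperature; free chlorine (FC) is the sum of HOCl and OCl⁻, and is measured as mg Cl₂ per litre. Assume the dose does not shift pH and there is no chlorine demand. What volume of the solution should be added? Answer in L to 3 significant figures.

(a) Volume: 53,100 US gal × 3.785 L/gal = 200,984 L.
(a) CYA to add: (48 − 19) = 29 mg/L × 200,984 L = 5829 g cyanuric acid.
(a) At 99% purity: 5829 / 0.99 = 5887 g product.

(b) Volume: 160,000 US gal × 3.785 L/gal = 605,600 L.
(b) [OCl⁻]/[HOCl] = 10^(pH − pKa) = 10^(7.25 − 7.51) = 0.5495; fraction as HOCl = 1/(1 + 0.5495) = 0.6454.
(b) Free chlorine required for 1.4 ppm HOCl: 1.4 / 0.6454 = 2.169 ppm.
(b) FC to add: 2.169 − 0.8 = 1.369 mg/L as Cl₂.
(b) Cl₂ equivalent: 1.369 mg/L × 605,600 L = 829.3 g.
(b) Product at 9.3% available Cl: 829.3 / 0.093 = 8917 g.
(b) Volume: 8917 g ÷ 1.19 g/mL = 7493 mL.

(a) 5.89 kg; (b) 7.49 L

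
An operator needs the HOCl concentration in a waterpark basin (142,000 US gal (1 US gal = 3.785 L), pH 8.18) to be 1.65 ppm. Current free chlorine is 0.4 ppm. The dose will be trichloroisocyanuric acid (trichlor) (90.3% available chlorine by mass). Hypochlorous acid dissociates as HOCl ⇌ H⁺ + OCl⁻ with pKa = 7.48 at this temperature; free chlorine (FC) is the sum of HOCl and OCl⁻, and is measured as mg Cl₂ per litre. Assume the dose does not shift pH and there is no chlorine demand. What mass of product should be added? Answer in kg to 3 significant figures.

5.67 kg

Volume: 142,000 US gal × 3.785 L/gal = 537,470 L.
[OCl⁻]/[HOCl] = 10^(pH − pKa) = 10^(8.18 − 7.48) = 5.012; fraction as HOCl = 1/(1 + 5.012) = 0.1663.
Free chlorine required for 1.65 ppm HOCl: 1.65 / 0.1663 = 9.92 ppm.
FC to add: 9.92 − 0.4 = 9.52 mg/L as Cl₂.
Cl₂ equivalent: 9.52 mg/L × 537,470 L = 5116 g.
Product at 90.3% available Cl: 5116 / 0.903 = 5666 g.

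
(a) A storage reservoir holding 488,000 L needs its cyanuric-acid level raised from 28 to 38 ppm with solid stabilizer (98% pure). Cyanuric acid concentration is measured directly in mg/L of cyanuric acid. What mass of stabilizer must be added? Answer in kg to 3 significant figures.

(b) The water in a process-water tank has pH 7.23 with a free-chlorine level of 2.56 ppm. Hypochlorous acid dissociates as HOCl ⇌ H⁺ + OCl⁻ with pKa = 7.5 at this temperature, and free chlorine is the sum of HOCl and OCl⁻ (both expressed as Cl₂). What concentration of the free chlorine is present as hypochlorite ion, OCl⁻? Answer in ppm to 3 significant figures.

(a) CYA to add: (38 − 28) = 10 mg/L × 488,000 L = 4880 g cyanuric acid.
(a) At 98% purity: 4880 / 0.98 = 4980 g product.

(b) [OCl⁻]/[HOCl] = 10^(pH − pKa) = 10^(7.23 − 7.5) = 10^-0.27 = 0.537.
(b) Fraction as HOCl = 1 / (1 + 0.537) = 0.6506.
(b) OCl⁻ = (1 − 0.6506) × 2.56 ppm = 0.8945 ppm.

(a) 4.98 kg; (b) 0.894 ppm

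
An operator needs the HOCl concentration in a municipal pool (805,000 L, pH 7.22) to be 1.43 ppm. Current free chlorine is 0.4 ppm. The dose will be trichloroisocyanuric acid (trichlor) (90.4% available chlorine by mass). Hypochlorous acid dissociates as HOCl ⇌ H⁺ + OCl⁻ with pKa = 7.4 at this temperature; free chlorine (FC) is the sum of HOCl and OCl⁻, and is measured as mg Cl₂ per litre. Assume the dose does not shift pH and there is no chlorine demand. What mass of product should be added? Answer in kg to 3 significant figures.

[OCl⁻]/[HOCl] = 10^(pH − pKa) = 10^(7.22 − 7.4) = 0.6607; fraction as HOCl = 1/(1 + 0.6607) = 0.6022.
Free chlorine required for 1.43 ppm HOCl: 1.43 / 0.6022 = 2.375 ppm.
FC to add: 2.375 − 0.4 = 1.975 mg/L as Cl₂.
Cl₂ equivalent: 1.975 mg/L × 805,000 L = 1590 g.
Product at 90.4% available Cl: 1590 / 0.904 = 1759 g.

1.76 kg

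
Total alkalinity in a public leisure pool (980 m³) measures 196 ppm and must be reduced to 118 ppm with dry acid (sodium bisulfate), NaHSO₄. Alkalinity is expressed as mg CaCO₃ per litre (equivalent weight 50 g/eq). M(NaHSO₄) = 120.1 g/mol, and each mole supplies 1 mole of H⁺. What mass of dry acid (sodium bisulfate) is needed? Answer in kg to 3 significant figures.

184 kg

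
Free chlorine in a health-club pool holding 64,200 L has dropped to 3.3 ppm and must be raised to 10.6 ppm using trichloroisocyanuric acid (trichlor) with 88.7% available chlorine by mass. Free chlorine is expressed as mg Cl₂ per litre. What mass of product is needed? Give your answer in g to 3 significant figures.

528 g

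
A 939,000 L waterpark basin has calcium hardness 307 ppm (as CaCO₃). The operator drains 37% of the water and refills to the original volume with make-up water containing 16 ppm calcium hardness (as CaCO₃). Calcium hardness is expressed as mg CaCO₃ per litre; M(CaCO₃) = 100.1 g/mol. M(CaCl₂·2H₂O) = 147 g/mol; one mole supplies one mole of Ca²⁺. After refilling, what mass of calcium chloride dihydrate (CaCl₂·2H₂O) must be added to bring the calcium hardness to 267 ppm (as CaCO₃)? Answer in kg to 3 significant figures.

93.3 kg

After draining 37% and refilling: 307 × 0.63 + 16 × 0.37 = 199.33 ppm.
Deficit to target: 267 − 199.33 = 67.67 mg/L.
As CaCO₃: 67.67 mg/L × 939,000 L = 63,540 g; ÷ 100.1 = 634.8 mol Ca²⁺.
Mass: 634.8 × 147 = 93,310 g.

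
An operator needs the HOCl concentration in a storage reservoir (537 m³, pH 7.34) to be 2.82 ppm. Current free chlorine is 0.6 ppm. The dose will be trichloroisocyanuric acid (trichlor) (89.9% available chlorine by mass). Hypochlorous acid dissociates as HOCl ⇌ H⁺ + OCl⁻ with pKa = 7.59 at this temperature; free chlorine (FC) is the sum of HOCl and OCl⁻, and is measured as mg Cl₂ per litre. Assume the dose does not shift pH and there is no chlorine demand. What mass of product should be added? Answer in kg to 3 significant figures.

Volume: 537 m³ = 537,000 L.
[OCl⁻]/[HOCl] = 10^(pH − pKa) = 10^(7.34 − 7.59) = 0.5623; fraction as HOCl = 1/(1 + 0.5623) = 0.6401.
Free chlorine required for 2.82 ppm HOCl: 2.82 / 0.6401 = 4.406 ppm.
FC to add: 4.406 − 0.6 = 3.806 mg/L as Cl₂.
Cl₂ equivalent: 3.806 mg/L × 537,000 L = 2044 g.
Product at 89.9% available Cl: 2044 / 0.899 = 2273 g.

2.27 kg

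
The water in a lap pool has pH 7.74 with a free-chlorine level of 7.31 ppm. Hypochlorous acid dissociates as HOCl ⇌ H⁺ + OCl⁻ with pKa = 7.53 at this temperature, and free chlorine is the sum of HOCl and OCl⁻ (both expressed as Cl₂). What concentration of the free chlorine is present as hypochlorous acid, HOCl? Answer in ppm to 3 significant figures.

2.79 ppm

[OCl⁻]/[HOCl] = 10^(pH − pKa) = 10^(7.74 − 7.53) = 10^0.21 = 1.622.
Fraction as HOCl = 1 / (1 + 1.622) = 0.3814.
HOCl = 0.3814 × 7.31 ppm = 2.788 ppm.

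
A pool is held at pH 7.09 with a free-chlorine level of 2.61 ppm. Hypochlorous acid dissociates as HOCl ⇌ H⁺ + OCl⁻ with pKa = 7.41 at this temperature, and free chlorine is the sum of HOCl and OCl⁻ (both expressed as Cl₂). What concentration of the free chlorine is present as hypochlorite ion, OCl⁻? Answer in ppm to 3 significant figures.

[OCl⁻]/[HOCl] = 10^(pH − pKa) = 10^(7.09 − 7.41) = 10^-0.32 = 0.4786.
Fraction as HOCl = 1 / (1 + 0.4786) = 0.6763.
OCl⁻ = (1 − 0.6763) × 2.61 ppm = 0.8449 ppm.

0.845 ppm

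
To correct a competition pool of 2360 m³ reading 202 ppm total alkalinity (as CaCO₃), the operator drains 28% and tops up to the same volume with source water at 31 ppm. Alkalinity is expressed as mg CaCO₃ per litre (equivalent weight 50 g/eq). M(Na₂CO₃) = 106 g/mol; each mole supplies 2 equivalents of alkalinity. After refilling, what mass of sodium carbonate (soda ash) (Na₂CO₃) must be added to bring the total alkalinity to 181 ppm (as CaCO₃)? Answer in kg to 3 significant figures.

67.2 kg

Volume: 2360 m³ = 2,360,000 L.
After draining 28% and refilling: 202 × 0.72 + 31 × 0.28 = 154.12 ppm.
Deficit to target: 181 − 154.12 = 26.88 mg/L.
As CaCO₃: 26.88 mg/L × 2,360,000 L = 63,440 g; ÷ 50 g/eq ÷ 2 = 634.4 mol Na₂CO₃.
Mass: 634.4 × 106 = 67,240 g.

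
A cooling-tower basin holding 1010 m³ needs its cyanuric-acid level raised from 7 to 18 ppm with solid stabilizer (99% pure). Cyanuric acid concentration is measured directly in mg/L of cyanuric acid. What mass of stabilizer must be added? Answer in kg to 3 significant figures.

11.2 kg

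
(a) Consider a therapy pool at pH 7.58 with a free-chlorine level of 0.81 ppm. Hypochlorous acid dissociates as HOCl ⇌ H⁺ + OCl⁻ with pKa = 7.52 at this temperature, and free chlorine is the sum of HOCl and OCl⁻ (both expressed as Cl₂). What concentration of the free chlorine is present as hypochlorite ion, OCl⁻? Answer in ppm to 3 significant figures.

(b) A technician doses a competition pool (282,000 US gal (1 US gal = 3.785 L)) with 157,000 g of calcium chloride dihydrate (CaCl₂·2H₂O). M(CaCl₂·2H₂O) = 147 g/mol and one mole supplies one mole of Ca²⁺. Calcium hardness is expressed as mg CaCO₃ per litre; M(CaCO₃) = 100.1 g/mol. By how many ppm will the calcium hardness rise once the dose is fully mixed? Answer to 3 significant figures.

(a) 0.433 ppm; (b) 100 ppm

(a) [OCl⁻]/[HOCl] = 10^(pH − pKa) = 10^(7.58 − 7.52) = 10^0.06 = 1.148.
(a) Fraction as HOCl = 1 / (1 + 1.148) = 0.4655.
(a) OCl⁻ = (1 − 0.4655) × 0.81 ppm = 0.4329 ppm.

(b) Volume: 282,000 US gal × 3.785 L/gal = 1,067,370 L.
(b) Moles of Ca²⁺: 157,000 g ÷ 147 g/mol = 1068 mol.
(b) As CaCO₃: 1068 mol × 100.1 g/mol = 106,900 g.
(b) Rise: 106,900 g / 1,067,370 L × 1000 = 100.2 mg/L.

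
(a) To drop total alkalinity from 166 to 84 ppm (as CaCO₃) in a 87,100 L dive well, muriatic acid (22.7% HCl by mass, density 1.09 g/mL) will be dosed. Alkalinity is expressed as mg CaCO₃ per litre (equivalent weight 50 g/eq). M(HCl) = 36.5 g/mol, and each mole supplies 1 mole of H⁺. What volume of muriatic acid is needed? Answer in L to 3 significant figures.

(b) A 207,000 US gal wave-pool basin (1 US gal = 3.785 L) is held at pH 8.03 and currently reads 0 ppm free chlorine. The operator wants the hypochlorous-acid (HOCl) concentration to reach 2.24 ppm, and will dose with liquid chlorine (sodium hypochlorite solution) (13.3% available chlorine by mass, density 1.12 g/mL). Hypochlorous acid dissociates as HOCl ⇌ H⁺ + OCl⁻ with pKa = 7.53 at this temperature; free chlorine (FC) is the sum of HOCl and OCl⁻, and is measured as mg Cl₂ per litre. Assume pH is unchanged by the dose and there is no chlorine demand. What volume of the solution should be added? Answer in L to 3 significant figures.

(a) Alkalinity to neutralize: (166 − 84) = 82 mg/L as CaCO₃ × 87,100 L = 7142 g as CaCO₃.
(a) Equivalents of H⁺ required: 7142 ÷ 50 g/eq = 142.8 eq = 142.8 mol HCl.
(a) Mass of HCl: 142.8 × 36.5 = 5214 g.
(a) Mass of 22.7% solution: 5214 / 0.227 = 22,970 g.
(a) Volume: 22,970 g ÷ 1.09 g/mL = 21,070 mL.

(b) Volume: 207,000 US gal × 3.785 L/gal = 783,495 L.
(b) [OCl⁻]/[HOCl] = 10^(pH − pKa) = 10^(8.03 − 7.53) = 3.162; fraction as HOCl = 1/(1 + 3.162) = 0.2403.
(b) Free chlorine required for 2.24 ppm HOCl: 2.24 / 0.2403 = 9.324 ppm.
(b) FC to add: 9.324 − 0 = 9.324 mg/L as Cl₂.
(b) Cl₂ equivalent: 9.324 mg/L × 783,495 L = 7305 g.
(b) Product at 13.3% available Cl: 7305 / 0.133 = 54,920 g.
(b) Volume: 54,920 g ÷ 1.12 g/mL = 49,040 mL.

(a) 21.1 L; (b) 49.0 L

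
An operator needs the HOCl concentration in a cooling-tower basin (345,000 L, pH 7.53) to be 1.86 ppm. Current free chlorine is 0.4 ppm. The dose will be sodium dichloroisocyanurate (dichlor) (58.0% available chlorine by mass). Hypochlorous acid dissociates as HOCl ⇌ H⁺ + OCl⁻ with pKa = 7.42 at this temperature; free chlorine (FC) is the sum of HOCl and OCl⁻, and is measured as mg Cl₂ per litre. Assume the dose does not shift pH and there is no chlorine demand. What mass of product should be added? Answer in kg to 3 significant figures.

2.29 kg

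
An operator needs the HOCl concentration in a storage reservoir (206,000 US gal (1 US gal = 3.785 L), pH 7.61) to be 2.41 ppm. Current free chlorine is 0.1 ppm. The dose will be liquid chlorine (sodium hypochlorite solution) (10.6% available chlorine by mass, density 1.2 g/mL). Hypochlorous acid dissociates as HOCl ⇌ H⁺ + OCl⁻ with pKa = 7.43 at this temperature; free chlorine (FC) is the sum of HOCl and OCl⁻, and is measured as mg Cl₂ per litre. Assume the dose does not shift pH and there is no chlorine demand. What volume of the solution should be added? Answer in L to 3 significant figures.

36.5 L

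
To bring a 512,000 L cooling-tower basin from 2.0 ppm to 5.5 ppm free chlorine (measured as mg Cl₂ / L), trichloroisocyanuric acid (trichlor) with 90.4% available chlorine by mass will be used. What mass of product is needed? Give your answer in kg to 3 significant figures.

Chlorine deficit: 5.5 − 2.0 = 3.5 ppm = 3.5 mg/L as Cl₂.
Cl₂ equivalent needed: 3.5 mg/L × 512,000 L = 1,792,000 mg = 1792 g.
Product at 90.4% available chlorine: 1792 / 0.904 = 1982 g.

1.98 kg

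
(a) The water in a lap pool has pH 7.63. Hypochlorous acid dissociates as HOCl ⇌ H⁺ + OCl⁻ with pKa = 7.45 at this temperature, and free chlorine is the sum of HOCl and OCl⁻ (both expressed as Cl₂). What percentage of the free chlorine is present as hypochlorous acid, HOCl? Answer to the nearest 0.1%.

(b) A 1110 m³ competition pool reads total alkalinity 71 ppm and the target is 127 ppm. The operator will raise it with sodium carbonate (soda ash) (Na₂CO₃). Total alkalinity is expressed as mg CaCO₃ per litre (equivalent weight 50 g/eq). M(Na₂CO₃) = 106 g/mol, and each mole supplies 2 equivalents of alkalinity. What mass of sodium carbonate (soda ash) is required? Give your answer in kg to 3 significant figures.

(a) [OCl⁻]/[HOCl] = 10^(pH − pKa) = 10^(7.63 − 7.45) = 10^0.18 = 1.514.
(a) Fraction as HOCl = 1 / (1 + 1.514) = 0.3978.

(b) Volume: 1110 m³ = 1,110,000 L.
(b) Alkalinity to add: (127 − 71) = 56 mg/L as CaCO₃ × 1,110,000 L = 62,160 g as CaCO₃.
(b) Equivalents: 62,160 g ÷ 50 g/eq = 1243 eq.
(b) Each mole of Na₂CO₃ supplies 2 eq, so 1243 / 2 = 621.6 mol.
(b) Mass: 621.6 mol × 106 g/mol = 65,890 g.

(a) 39.8%; (b) 65.9 kg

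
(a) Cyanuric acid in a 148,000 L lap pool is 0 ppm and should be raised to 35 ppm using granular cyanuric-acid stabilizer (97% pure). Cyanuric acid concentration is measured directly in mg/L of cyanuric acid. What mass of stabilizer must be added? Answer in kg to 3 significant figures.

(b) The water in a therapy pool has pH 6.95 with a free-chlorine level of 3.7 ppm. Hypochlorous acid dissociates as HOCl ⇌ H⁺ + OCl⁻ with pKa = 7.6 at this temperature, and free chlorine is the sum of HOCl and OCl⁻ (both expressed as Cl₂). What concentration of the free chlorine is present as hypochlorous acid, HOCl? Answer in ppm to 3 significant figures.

(a) 5.34 kg; (b) 3.02 ppm

(a) CYA to add: (35 − 0) = 35 mg/L × 148,000 L = 5180 g cyanuric acid.
(a) At 97% purity: 5180 / 0.97 = 5340 g product.

(b) [OCl⁻]/[HOCl] = 10^(pH − pKa) = 10^(6.95 − 7.6) = 10^-0.65 = 0.2239.
(b) Fraction as HOCl = 1 / (1 + 0.2239) = 0.8171.
(b) HOCl = 0.8171 × 3.7 ppm = 3.023 ppm.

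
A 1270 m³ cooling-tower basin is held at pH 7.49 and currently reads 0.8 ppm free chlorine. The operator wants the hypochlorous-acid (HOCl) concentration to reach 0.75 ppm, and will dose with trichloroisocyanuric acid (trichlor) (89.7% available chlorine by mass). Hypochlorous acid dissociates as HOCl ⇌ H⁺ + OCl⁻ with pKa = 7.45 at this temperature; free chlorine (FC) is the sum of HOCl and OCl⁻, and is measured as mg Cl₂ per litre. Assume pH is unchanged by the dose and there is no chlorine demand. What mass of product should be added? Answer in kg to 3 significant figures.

Volume: 1270 m³ = 1,270,000 L.
[OCl⁻]/[HOCl] = 10^(pH − pKa) = 10^(7.49 − 7.45) = 1.096; fraction as HOCl = 1/(1 + 1.096) = 0.477.
Free chlorine required for 0.75 ppm HOCl: 0.75 / 0.477 = 1.572 ppm.
FC to add: 1.572 − 0.8 = 0.7724 mg/L as Cl₂.
Cl₂ equivalent: 0.7724 mg/L × 1,270,000 L = 980.9 g.
Product at 89.7% available Cl: 980.9 / 0.897 = 1094 g.

1.09 kg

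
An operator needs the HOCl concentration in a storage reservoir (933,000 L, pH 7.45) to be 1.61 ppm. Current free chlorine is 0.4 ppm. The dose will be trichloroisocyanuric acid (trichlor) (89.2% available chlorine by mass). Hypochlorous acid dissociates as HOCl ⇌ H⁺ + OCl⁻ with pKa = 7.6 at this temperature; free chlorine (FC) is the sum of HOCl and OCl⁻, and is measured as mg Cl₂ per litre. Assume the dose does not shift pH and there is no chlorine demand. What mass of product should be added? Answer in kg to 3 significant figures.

2.46 kg

[OCl⁻]/[HOCl] = 10^(pH − pKa) = 10^(7.45 − 7.6) = 0.7079; fraction as HOCl = 1/(1 + 0.7079) = 0.5855.
Free chlorine required for 1.61 ppm HOCl: 1.61 / 0.5855 = 2.75 ppm.
FC to add: 2.75 − 0.4 = 2.35 mg/L as Cl₂.
Cl₂ equivalent: 2.35 mg/L × 933,000 L = 2192 g.
Product at 89.2% available Cl: 2192 / 0.892 = 2458 g.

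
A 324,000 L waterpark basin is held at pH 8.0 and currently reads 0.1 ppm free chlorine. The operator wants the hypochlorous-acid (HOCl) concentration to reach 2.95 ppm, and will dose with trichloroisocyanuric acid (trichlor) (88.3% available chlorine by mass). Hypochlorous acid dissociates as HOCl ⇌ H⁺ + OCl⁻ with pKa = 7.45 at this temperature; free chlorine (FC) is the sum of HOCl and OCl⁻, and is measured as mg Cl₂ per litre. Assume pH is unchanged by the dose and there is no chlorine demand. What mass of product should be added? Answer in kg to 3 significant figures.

[OCl⁻]/[HOCl] = 10^(pH − pKa) = 10^(8.0 − 7.45) = 3.548; fraction as HOCl = 1/(1 + 3.548) = 0.2199.
Free chlorine required for 2.95 ppm HOCl: 2.95 / 0.2199 = 13.42 ppm.
FC to add: 13.42 − 0.1 = 13.32 mg/L as Cl₂.
Cl₂ equivalent: 13.32 mg/L × 324,000 L = 4315 g.
Product at 88.3% available Cl: 4315 / 0.883 = 4886 g.

4.89 kg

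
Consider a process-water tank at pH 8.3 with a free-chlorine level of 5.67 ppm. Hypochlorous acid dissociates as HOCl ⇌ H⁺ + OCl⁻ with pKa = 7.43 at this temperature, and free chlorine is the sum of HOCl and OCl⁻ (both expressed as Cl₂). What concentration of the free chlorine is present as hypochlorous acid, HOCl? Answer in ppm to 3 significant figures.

0.674 ppm

[OCl⁻]/[HOCl] = 10^(pH − pKa) = 10^(8.3 − 7.43) = 10^0.87 = 7.413.
Fraction as HOCl = 1 / (1 + 7.413) = 0.1189.
HOCl = 0.1189 × 5.67 ppm = 0.6739 ppm.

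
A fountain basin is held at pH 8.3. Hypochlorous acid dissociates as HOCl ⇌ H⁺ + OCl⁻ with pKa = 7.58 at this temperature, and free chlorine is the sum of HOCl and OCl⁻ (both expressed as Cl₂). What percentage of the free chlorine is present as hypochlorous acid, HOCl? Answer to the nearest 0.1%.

16.0%

[OCl⁻]/[HOCl] = 10^(pH − pKa) = 10^(8.3 − 7.58) = 10^0.72 = 5.248.
Fraction as HOCl = 1 / (1 + 5.248) = 0.16.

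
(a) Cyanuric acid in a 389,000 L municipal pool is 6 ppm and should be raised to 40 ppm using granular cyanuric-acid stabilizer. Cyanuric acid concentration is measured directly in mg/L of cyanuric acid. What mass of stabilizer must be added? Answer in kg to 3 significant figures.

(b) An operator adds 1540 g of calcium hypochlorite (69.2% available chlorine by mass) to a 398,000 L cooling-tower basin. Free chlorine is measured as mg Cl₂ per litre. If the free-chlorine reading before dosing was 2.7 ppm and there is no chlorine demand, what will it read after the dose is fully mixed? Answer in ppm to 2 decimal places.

(a) 13.2 kg; (b) 5.38 ppm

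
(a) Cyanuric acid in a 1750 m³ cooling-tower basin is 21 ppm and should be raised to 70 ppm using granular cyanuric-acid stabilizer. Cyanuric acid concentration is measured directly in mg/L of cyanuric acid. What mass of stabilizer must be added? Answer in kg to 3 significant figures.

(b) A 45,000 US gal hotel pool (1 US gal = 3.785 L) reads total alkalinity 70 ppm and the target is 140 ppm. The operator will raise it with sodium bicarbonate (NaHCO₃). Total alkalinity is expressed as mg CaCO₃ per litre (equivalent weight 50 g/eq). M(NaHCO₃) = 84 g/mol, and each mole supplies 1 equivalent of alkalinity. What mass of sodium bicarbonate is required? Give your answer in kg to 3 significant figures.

(a) Volume: 1750 m³ = 1,750,000 L.
(a) CYA to add: (70 − 21) = 49 mg/L × 1,750,000 L = 85,750 g cyanuric acid.

(b) Volume: 45,000 US gal × 3.785 L/gal = 170,325 L.
(b) Alkalinity to add: (140 − 70) = 70 mg/L as CaCO₃ × 170,325 L = 11,920 g as CaCO₃.
(b) Equivalents: 11,920 g ÷ 50 g/eq = 238.5 eq.
(b) NaHCO₃ supplies 1 eq per mole → 238.5 mol.
(b) Mass: 238.5 mol × 84 g/mol = 20,030 g.

(a) 85.8 kg; (b) 20.0 kg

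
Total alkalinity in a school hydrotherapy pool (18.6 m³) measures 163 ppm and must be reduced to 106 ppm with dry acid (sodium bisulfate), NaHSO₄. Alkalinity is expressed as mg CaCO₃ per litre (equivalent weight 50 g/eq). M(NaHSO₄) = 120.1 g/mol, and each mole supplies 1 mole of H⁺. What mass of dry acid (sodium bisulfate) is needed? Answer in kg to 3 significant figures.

2.55 kg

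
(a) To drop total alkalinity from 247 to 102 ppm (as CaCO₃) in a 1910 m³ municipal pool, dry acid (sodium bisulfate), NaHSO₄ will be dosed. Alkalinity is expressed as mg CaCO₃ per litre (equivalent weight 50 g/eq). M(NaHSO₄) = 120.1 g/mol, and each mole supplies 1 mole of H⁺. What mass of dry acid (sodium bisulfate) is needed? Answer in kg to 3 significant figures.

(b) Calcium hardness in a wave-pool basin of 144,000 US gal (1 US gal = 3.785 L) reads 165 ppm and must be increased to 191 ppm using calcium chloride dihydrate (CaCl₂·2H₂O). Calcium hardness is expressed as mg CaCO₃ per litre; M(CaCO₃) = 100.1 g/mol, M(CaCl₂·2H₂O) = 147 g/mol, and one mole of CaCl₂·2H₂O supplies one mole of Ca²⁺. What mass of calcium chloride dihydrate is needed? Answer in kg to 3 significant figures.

(a) 665 kg; (b) 20.8 kg

(a) Volume: 1910 m³ = 1,910,000 L.
(a) Alkalinity to neutralize: (247 − 102) = 145 mg/L as CaCO₃ × 1,910,000 L = 277,000 g as CaCO₃.
(a) Equivalents of H⁺ required: 277,000 ÷ 50 g/eq = 5539 eq = 5539 mol NaHSO₄.
(a) Mass of NaHSO₄: 5539 × 120.1 = 665,200 g.

(b) Volume: 144,000 US gal × 3.785 L/gal = 545,040 L.
(b) Hardness to add: (191 − 165) = 26 mg/L as CaCO₃ × 545,040 L = 14,170 g as CaCO₃.
(b) Moles of Ca²⁺ (1 mol Ca²⁺ ≡ 1 mol CaCO₃): 14,170 / 100.1 g/mol = 141.6 mol.
(b) Mass of CaCl₂·2H₂O: 141.6 × 147 = 20,810 g.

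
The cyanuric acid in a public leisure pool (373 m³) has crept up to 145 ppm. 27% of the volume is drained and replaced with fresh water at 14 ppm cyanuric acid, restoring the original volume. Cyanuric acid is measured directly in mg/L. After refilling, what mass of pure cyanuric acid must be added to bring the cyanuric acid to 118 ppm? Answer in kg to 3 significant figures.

Volume: 373 m³ = 373,000 L.
After draining 27% and refilling: 145 × 0.73 + 14 × 0.27 = 109.63 ppm.
Deficit to target: 118 − 109.63 = 8.37 mg/L.
Mass: 8.37 mg/L × 373,000 L = 3122 g cyanuric acid.

3.12 kg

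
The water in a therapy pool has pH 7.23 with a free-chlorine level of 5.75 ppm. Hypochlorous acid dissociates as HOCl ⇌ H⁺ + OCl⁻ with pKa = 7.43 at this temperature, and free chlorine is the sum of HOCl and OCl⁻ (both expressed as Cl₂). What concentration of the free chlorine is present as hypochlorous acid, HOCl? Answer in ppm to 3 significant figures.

3.53 ppm

[OCl⁻]/[HOCl] = 10^(pH − pKa) = 10^(7.23 − 7.43) = 10^-0.20 = 0.631.
Fraction as HOCl = 1 / (1 + 0.631) = 0.6131.
HOCl = 0.6131 × 5.75 ppm = 3.526 ppm.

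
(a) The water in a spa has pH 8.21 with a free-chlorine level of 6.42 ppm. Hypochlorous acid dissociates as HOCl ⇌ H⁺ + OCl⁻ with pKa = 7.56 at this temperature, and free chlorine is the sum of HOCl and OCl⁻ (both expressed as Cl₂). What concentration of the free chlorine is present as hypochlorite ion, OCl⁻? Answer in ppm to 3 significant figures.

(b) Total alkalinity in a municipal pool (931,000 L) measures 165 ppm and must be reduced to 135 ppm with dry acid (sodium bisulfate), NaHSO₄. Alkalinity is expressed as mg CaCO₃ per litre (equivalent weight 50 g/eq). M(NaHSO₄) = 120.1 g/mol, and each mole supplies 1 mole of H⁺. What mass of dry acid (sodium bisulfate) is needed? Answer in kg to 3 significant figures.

(a) [OCl⁻]/[HOCl] = 10^(pH − pKa) = 10^(8.21 − 7.56) = 10^0.65 = 4.467.
(a) Fraction as HOCl = 1 / (1 + 4.467) = 0.1829.
(a) OCl⁻ = (1 − 0.1829) × 6.42 ppm = 5.246 ppm.

(b) Alkalinity to neutralize: (165 − 135) = 30 mg/L as CaCO₃ × 931,000 L = 27,930 g as CaCO₃.
(b) Equivalents of H⁺ required: 27,930 ÷ 50 g/eq = 558.6 eq = 558.6 mol NaHSO₄.
(b) Mass of NaHSO₄: 558.6 × 120.1 = 67,090 g.

(a) 5.25 ppm; (b) 67.1 kg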